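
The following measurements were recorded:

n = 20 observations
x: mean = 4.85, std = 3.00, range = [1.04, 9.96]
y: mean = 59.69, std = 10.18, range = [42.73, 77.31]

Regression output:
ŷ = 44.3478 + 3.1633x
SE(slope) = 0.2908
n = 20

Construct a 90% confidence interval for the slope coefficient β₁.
The 90% CI for β₁ is (2.6590, 3.6676)

Confidence interval for the slope:

The 90% CI for β₁ is: β̂₁ ± t*(α/2, n-2) × SE(β̂₁)

Step 1: Find critical t-value
- Confidence level = 0.9
- Degrees of freedom = n - 2 = 20 - 2 = 18
- t*(α/2, 18) = 1.7341

Step 2: Calculate margin of error
Margin = 1.7341 × 0.2908 = 0.5043

Step 3: Construct interval
CI = 3.1633 ± 0.5043
CI = (2.6590, 3.6676)

Interpretation: We are 90% confident that the true slope β₁ lies between 2.6590 and 3.6676.
Since 0 is outside the interval, a two-sided test at α = 0.10 would reject H₀: β₁ = 0.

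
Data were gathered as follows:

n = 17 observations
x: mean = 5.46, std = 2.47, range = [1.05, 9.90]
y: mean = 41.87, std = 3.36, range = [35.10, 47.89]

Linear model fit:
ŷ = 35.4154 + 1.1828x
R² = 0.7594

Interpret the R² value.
R² = 0.7594 means 75.94% of the variation in y is explained by the linear relationship with x. This indicates a strong fit.

The coefficient of determination R² is the fraction of the total variation in y that the fitted line accounts for.

Here R² = 0.7594:
- Explained: 75.94% of the variation in y
- Unexplained (residual): 100% − 75.94% = 24.06%
- Rule of thumb (below 0.3 weak; 0.3 to below 0.7 moderate; 0.7 and above strong) → strong

Equivalently, for simple linear regression R² = r², so |r| = √0.7594 ≈ 0.8714.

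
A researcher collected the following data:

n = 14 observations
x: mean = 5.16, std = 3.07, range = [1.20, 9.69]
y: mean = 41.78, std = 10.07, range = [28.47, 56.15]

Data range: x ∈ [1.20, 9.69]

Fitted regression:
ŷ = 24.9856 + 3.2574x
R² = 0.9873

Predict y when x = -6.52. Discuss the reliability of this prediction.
The equation gives ŷ = 3.7474; however x = -6.52 is 7.72 units below the observed range, so this extrapolated value should not be trusted.

Prediction calculation:
ŷ = 24.9856 + 3.2574 × (-6.52)
ŷ = 3.7474

Reliability:
- Data range: x ∈ [1.20, 9.69]
- Prediction point: x = -6.52 is 7.72 units below the observed range → this is EXTRAPOLATION, not interpolation

Why that matters here:
- The linear relationship may not hold outside the observed range
- Real relationships often flatten, saturate, or turn nonlinear at extremes
- The standard error of prediction grows with (x − x̄)², and x = -6.52 is far from x̄ = 5.16

Report the number if required, but flag clearly that it is an extrapolation.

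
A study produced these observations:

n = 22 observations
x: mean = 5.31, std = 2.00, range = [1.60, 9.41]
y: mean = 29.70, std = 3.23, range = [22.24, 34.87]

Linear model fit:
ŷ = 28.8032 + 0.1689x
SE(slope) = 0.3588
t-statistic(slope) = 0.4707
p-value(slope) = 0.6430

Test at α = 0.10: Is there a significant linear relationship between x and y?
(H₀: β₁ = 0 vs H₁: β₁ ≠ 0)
Fail to reject H₀: p-value = 0.6430 ≥ α = 0.10. The linear relationship is not significant at the 10% level.

Hypothesis test for the slope coefficient:

H₀: β₁ = 0 (no linear relationship)
H₁: β₁ ≠ 0 (linear relationship exists)

Test statistic: t = β̂₁ / SE(β̂₁) = 0.1689 / 0.3588 = 0.4707

The p-value (0.6430) is the probability, under H₀, of a t-statistic at least as extreme as |t| = 0.4707 (two-sided, df = n − 2 = 20).

Decision rule: reject H₀ if p-value < α.
p-value = 0.6430 ≥ α = 0.10 → fail to reject H₀.

At α = 0.10 the data do not provide convincing evidence of a nonzero slope.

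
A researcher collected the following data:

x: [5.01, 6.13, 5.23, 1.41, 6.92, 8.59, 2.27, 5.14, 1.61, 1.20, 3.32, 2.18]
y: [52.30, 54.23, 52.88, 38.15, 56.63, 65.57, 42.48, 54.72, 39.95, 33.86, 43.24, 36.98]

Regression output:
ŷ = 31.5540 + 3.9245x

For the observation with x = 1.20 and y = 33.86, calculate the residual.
Residual = -2.4034

The residual is the difference between the actual value and the predicted value:

Residual = y - ŷ

Step 1: Calculate predicted value
ŷ = 31.5540 + 3.9245 × 1.20
ŷ = 36.2634

Step 2: Calculate residual
Residual = 33.86 - 36.2634
Residual = -2.4034

Sign check: y < ŷ, so the point is below the line and the fit overestimates here.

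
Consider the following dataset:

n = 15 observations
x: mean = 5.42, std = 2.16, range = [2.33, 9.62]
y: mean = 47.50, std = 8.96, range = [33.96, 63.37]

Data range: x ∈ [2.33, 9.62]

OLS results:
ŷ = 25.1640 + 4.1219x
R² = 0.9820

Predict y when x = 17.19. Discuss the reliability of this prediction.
ŷ = 96.0195, but this is extrapolation (above the data range [2.33, 9.62]) and may be unreliable.

Prediction calculation:
ŷ = 25.1640 + 4.1219 × 17.19
ŷ = 96.0195

Reliability:
- Data range: x ∈ [2.33, 9.62]
- Prediction point: x = 17.19 is 7.57 units above the observed range → this is EXTRAPOLATION, not interpolation

Why that matters here:
- The linear relationship may not hold outside the observed range
- There are no observations near this x to validate the fitted line there

Report the number if required, but flag clearly that it is an extrapolation.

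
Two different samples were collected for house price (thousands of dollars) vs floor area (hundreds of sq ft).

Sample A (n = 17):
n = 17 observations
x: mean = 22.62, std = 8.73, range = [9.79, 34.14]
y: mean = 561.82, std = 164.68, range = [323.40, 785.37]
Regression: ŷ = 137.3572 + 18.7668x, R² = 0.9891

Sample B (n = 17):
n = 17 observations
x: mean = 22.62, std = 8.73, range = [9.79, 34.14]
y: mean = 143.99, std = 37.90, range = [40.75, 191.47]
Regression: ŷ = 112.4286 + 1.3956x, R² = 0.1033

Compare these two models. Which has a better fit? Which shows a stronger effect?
Model A has the better fit (R² = 0.9891 vs 0.1033). Model A shows the stronger effect (|β₁| = 18.7668 vs 1.3956).

Model Comparison:

Which explains more variance? (R²)
- Model A: R² = 0.9891 → 98.91% of variance in house price explained
- Model B: R² = 0.1033 → 10.33% of variance in house price explained
- 0.9891 > 0.1033 → Model A has the better fit

Which has the larger per-hundred sq ft effect? (|β₁|)
- Model A: β₁ = 18.7668 → predicted house price rises 18.7668 thousand dollars per additional hundred sq ft of floor area
- Model B: β₁ = 1.3956 → predicted house price rises 1.3956 thousand dollars per additional hundred sq ft of floor area
- |18.7668| > |1.3956| → Model A shows the stronger marginal effect

Notes:
- R² measures how tightly points cluster around the line; β₁ measures how steep the line is — they answer different questions.
- A better fit (higher R²) doesn't necessarily mean a more important relationship.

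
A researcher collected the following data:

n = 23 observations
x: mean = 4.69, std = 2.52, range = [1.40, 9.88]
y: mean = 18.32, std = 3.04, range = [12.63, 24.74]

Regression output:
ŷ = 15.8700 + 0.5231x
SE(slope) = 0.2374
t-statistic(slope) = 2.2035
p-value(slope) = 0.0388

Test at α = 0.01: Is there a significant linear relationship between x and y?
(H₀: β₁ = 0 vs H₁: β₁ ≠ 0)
Since p-value = 0.0388 ≥ α = 0.01, fail to reject H₀ — the slope is not significantly different from 0.

Hypothesis test for the slope coefficient:

H₀: β₁ = 0 (no linear relationship)
H₁: β₁ ≠ 0 (linear relationship exists)

Test statistic: t = β̂₁ / SE(β̂₁) = 0.5231 / 0.2374 = 2.2035

With df = 21, the two-sided p-value for |t| = 2.2035 is 0.0388.

Decision rule: reject H₀ if p-value < α.
p-value = 0.0388 ≥ α = 0.01 → fail to reject H₀.

At α = 0.01 the data do not provide convincing evidence of a nonzero slope.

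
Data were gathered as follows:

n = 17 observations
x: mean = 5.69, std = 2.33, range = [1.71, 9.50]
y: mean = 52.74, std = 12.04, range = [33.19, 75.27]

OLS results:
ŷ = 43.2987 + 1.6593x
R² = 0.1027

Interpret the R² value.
The model explains 10.27% of the variance in y (R² = 0.1027), leaving 89.73% unexplained; the fit is weak.

R² = 1 − SS_res/SS_tot compares the residual scatter to the total scatter of y about its mean.

Here R² = 0.1027:
- Explained: 10.27% of the variation in y
- Unexplained (residual): 100% − 10.27% = 89.73%
- Rule of thumb (below 0.3 weak; 0.3 to below 0.7 moderate; 0.7 and above strong) → weak

Note: R² says nothing about causation, and a high R² does not by itself mean the linear form is appropriate — check the residuals.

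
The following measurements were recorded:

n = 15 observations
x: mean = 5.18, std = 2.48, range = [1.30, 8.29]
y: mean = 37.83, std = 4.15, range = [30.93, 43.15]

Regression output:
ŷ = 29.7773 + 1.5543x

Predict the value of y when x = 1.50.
ŷ = 32.1088

Plug x = 1.50 into the fitted line:

ŷ = 29.7773 + 1.5543 × 1.50
ŷ = 29.7773 + 2.3315
ŷ = 32.1088

This is a point prediction; actual observations scatter around it by roughly the residual standard deviation.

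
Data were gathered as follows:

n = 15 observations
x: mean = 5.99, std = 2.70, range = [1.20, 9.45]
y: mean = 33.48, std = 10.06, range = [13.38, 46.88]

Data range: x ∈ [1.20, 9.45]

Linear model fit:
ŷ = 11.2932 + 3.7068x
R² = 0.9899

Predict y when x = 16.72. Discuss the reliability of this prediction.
The equation gives ŷ = 73.2709; however x = 16.72 is 7.27 units above the observed range, so this extrapolated value should not be trusted.

Prediction calculation:
ŷ = 11.2932 + 3.7068 × 16.72
ŷ = 73.2709

Reliability:
- Data range: x ∈ [1.20, 9.45]
- Prediction point: x = 16.72 is 7.27 units above the observed range → this is EXTRAPOLATION, not interpolation

Why that matters here:
- R² describes fit only over the sampled x values; it says nothing about behaviour beyond them
- There are no observations near this x to validate the fitted line there

The R² = 0.9899 only validates the fit within [1.20, 9.45]; treat ŷ = 73.2709 with caution.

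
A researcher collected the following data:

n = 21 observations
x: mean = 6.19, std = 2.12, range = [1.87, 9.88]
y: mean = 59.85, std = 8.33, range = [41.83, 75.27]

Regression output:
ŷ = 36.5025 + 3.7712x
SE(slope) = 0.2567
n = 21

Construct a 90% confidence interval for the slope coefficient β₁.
The 90% CI for β₁ is (3.3273, 4.2151)

Confidence interval for the slope:

The 90% CI for β₁ is: β̂₁ ± t*(α/2, n-2) × SE(β̂₁)

Step 1: Find critical t-value
- Confidence level = 0.9
- Degrees of freedom = n - 2 = 21 - 2 = 19
- t*(α/2, 19) = 1.7291

Step 2: Calculate margin of error
Margin = 1.7291 × 0.2567 = 0.4439

Step 3: Construct interval
CI = 3.7712 ± 0.4439
CI = (3.3273, 4.2151)

Interpretation: We are 90% confident that the true slope β₁ lies between 3.3273 and 4.2151.
The interval does not include 0, suggesting a significant linear relationship.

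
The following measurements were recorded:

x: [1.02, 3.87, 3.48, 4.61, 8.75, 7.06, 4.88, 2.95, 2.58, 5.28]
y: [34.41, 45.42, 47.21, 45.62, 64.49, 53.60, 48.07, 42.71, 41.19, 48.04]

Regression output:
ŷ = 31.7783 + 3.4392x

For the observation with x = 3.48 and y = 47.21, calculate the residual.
Residual = 3.4633

The residual is the difference between the actual value and the predicted value:

Residual = y - ŷ

Step 1: Calculate predicted value
ŷ = 31.7783 + 3.4392 × 3.48
ŷ = 43.7467

Step 2: Calculate residual
Residual = 47.21 - 43.7467
Residual = 3.4633

Sign check: y > ŷ, so the point is above the line and the fit underestimates here.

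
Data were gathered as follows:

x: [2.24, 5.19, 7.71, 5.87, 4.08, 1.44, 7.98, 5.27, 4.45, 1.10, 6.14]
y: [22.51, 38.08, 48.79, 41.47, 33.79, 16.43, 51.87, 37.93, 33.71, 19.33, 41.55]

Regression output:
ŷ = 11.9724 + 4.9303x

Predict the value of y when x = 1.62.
ŷ = 19.9595

Plug x = 1.62 into the fitted line:

ŷ = 11.9724 + 4.9303 × 1.62
ŷ = 11.9724 + 7.9871
ŷ = 19.9595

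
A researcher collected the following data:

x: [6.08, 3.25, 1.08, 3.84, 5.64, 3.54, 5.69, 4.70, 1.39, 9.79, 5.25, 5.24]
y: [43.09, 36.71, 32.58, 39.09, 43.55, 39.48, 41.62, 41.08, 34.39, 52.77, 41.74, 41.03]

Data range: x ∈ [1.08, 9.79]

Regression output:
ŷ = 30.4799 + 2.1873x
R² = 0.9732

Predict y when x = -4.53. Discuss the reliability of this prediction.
ŷ = 20.5714 (extrapolation — x = -4.53 lies outside [1.08, 9.79], so reliability is low).

Prediction calculation:
ŷ = 30.4799 + 2.1873 × (-4.53)
ŷ = 20.5714

Reliability:
- Data range: x ∈ [1.08, 9.79]
- Prediction point: x = -4.53 is 5.61 units below the observed range → this is EXTRAPOLATION, not interpolation

Why that matters here:
- There are no observations near this x to validate the fitted line there
- R² describes fit only over the sampled x values; it says nothing about behaviour beyond them

A defensible statement: 'if the linear trend continued to x = -4.53, y would be about 20.5714' — the premise is untested.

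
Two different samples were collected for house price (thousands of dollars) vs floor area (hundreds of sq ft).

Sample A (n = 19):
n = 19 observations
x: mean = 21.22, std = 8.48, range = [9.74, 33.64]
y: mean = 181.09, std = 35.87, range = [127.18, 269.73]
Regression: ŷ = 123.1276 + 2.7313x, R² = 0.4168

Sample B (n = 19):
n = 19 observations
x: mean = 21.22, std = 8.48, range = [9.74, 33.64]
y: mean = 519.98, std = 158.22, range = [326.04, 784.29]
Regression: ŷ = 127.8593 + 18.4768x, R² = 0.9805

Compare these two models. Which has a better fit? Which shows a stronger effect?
Model B has the better fit (R² = 0.9805 vs 0.4168). Model B shows the stronger effect (|β₁| = 18.4768 vs 2.7313).

Model Comparison:

Fit — compare R²:
- Model A: R² = 0.4168 → 41.68% of variance in house price explained
- Model B: R² = 0.9805 → 98.05% of variance in house price explained
- 0.9805 > 0.4168 → Model B has the better fit

Effect size (slope magnitude):
- Model A: β₁ = 2.7313 → predicted house price rises 2.7313 thousand dollars per additional hundred sq ft of floor area
- Model B: β₁ = 18.4768 → predicted house price rises 18.4768 thousand dollars per additional hundred sq ft of floor area
- |2.7313| < |18.4768| → Model B shows the stronger marginal effect

Notes:
- A steeper slope doesn't make a better model if the scatter around the line is large.
- The two samples could reflect different populations, time periods, or measurement quality.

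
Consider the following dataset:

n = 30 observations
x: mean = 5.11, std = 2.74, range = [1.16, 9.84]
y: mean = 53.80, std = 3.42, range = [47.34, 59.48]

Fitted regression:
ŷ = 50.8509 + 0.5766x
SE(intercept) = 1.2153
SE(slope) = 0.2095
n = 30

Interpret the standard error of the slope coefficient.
The slope 0.5766 is pinned down to within about ±0.2095 (one SE) by these data — relative uncertainty 36.3%, i.e. moderately precise.

What SE measures:
- The standard error quantifies the sampling variability of the coefficient estimate
- It is the estimated standard deviation of β̂₁ across hypothetical repeated samples of the same size
- Smaller SE → more precise estimate

Relative precision:
- SE / |β̂₁| = 0.2095 / 0.5766 = 36.3%
- Rule of thumb (under 20%: precise; 20% to under 50%: moderately precise; 50% or more: imprecise) → moderately precise

Rough 95% range (±2 SE): 0.5766 ± 0.4190 → (0.1576, 0.9956).

What drives SE(β̂₁): wider spread of x values → smaller SE.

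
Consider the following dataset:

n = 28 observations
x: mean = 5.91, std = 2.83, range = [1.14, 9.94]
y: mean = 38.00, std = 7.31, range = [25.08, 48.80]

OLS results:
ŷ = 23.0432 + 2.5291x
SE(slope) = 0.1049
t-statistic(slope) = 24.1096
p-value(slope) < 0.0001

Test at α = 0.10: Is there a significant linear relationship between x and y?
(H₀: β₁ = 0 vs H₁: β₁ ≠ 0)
p-value < 0.0001 < α = 0.10, so we reject H₀. The relationship is significant.

Hypothesis test for the slope coefficient:

H₀: β₁ = 0 (no linear relationship)
H₁: β₁ ≠ 0 (linear relationship exists)

Test statistic: t = β̂₁ / SE(β̂₁) = 2.5291 / 0.1049 = 24.1096

With df = 26, the two-sided p-value for |t| = 24.1096 is <0.0001.

Decision rule: reject H₀ if p-value < α.
p-value < 0.0001 < α = 0.10 → reject H₀.

Conclusion: the linear association between x and y is significant at the 10% level.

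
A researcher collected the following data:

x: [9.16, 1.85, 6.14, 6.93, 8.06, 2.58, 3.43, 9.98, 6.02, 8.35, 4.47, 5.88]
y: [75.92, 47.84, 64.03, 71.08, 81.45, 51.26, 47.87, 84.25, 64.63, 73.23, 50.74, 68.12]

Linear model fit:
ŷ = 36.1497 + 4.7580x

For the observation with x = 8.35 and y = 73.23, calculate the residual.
Residual = -2.6490

The residual is the difference between the actual value and the predicted value:

Residual = y - ŷ

Step 1: Calculate predicted value
ŷ = 36.1497 + 4.7580 × 8.35
ŷ = 75.8790

Step 2: Calculate residual
Residual = 73.23 - 75.8790
Residual = -2.6490

The residual is negative, so the observed y = 73.23 sits below the regression line (the line overestimates it by 2.6490).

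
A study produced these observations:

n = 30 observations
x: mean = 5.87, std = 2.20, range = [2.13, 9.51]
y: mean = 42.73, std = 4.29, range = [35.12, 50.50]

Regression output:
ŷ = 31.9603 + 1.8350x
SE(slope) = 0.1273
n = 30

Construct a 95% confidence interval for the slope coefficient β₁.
The 95% CI for β₁ is (1.5742, 2.0958)

Confidence interval for the slope:

The 95% CI for β₁ is: β̂₁ ± t*(α/2, n-2) × SE(β̂₁)

Step 1: Find critical t-value
- Confidence level = 0.95
- Degrees of freedom = n - 2 = 30 - 2 = 28
- t*(α/2, 28) = 2.0484

Step 2: Calculate margin of error
Margin = 2.0484 × 0.1273 = 0.2608

Step 3: Construct interval
CI = 1.8350 ± 0.2608
CI = (1.5742, 2.0958)

Interpretation: intervals built this way capture the true β₁ in 95% of repeated samples; here the plausible range for the per-unit effect of x on y is 1.5742 to 2.0958.
Since 0 is outside the interval, a two-sided test at α = 0.05 would reject H₀: β₁ = 0.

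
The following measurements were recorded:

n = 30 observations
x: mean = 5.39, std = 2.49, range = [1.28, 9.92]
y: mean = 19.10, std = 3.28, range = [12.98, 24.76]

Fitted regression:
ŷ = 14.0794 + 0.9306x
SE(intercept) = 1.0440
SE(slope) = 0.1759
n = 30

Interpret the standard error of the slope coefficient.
The slope 0.9306 is pinned down to within about ±0.1759 (one SE) by these data — relative uncertainty 18.9%, i.e. precise.

SE(β̂₁) = 0.1759 says: if we drew many samples of n = 30 from the same population and refit each time, the fitted slopes would scatter with a standard deviation of roughly 0.1759 around the true β₁.

Relative precision:
- SE / |β̂₁| = 0.1759 / 0.9306 = 18.9%
- Rule of thumb (under 20%: precise; 20% to under 50%: moderately precise; 50% or more: imprecise) → precise

Link to the t-test: t = β̂₁ / SE(β̂₁) = 0.9306 / 0.1759 = 5.2905, the statistic for H₀: β₁ = 0.

What drives SE(β̂₁): more residual scatter → larger SE.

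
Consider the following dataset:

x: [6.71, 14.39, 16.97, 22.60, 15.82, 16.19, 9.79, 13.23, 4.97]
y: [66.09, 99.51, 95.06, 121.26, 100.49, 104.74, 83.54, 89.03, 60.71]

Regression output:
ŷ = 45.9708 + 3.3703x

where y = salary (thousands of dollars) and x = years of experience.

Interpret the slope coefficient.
An increase of one year in experience is associated with a 3.3703 thousand dollars increase in predicted salary.

β₁ = 3.3703 is the change in predicted salary (thousand dollars) per additional year of experience.

Interpretation:
- Experience up by 1 year → predicted salary increases by 3.3703 thousand dollars
- The effect is assumed constant over the observed range of x (linearity)

(β₀ = 45.9708 is the fitted value at x = 0 and is not part of the slope interpretation.)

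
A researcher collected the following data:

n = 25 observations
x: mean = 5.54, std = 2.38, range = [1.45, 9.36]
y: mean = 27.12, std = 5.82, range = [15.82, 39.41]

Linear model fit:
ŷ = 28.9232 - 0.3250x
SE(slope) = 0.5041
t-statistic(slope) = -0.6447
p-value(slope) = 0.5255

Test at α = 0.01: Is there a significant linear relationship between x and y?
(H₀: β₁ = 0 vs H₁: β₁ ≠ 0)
Since p-value = 0.5255 ≥ α = 0.01, fail to reject H₀ — the slope is not significantly different from 0.

Hypothesis test for the slope coefficient:

H₀: β₁ = 0 (no linear relationship)
H₁: β₁ ≠ 0 (linear relationship exists)

Test statistic: t = β̂₁ / SE(β̂₁) = -0.3250 / 0.5041 = -0.6447

p = 0.5255: how often a slope estimate this far from 0 (in SE units) would arise by chance if β₁ were truly 0.

Decision rule: reject H₀ if p-value < α.
p-value = 0.5255 ≥ α = 0.01 → fail to reject H₀.

Conclusion: the linear association between x and y is not significant at the 1% level.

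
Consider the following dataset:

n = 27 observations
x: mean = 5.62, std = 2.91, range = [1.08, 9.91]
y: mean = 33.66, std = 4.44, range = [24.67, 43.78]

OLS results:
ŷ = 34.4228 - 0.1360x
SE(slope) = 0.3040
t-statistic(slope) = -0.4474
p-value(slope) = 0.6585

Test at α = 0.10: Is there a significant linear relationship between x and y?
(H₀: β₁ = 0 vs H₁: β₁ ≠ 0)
Fail to reject H₀: p-value = 0.6585 ≥ α = 0.10. The linear relationship is not significant at the 10% level.

Hypothesis test for the slope coefficient:

H₀: β₁ = 0 (no linear relationship)
H₁: β₁ ≠ 0 (linear relationship exists)

Test statistic: t = β̂₁ / SE(β̂₁) = -0.1360 / 0.3040 = -0.4474

With df = 25, the two-sided p-value for |t| = 0.4474 is 0.6585.

Decision rule: reject H₀ if p-value < α.
p-value = 0.6585 ≥ α = 0.10 → fail to reject H₀.

At α = 0.10 the data do not provide convincing evidence of a nonzero slope.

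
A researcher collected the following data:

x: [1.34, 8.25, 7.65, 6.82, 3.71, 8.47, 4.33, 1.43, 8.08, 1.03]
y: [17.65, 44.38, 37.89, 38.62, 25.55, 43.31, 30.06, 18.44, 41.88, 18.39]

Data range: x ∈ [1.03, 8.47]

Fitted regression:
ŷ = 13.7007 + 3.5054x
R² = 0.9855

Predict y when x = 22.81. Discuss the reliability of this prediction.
The equation gives ŷ = 93.6589; however x = 22.81 is 14.34 units above the observed range, so this extrapolated value should not be trusted.

Prediction calculation:
ŷ = 13.7007 + 3.5054 × 22.81
ŷ = 93.6589

Reliability:
- Data range: x ∈ [1.03, 8.47]
- Prediction point: x = 22.81 is 14.34 units above the observed range → this is EXTRAPOLATION, not interpolation

Why that matters here:
- There are no observations near this x to validate the fitted line there
- R² describes fit only over the sampled x values; it says nothing about behaviour beyond them

A defensible statement: 'if the linear trend continued to x = 22.81, y would be about 93.6589' — the premise is untested.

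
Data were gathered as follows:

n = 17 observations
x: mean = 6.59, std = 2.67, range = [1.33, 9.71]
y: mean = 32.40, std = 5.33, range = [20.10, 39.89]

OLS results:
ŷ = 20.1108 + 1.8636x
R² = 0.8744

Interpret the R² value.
About 87.44% of the variability in y is accounted for by the regression on x (R² = 0.8744) — a strong linear fit.

The coefficient of determination R² is the fraction of the total variation in y that the fitted line accounts for.

Here R² = 0.8744:
- Explained: 87.44% of the variation in y
- Unexplained (residual): 100% − 87.44% = 12.56%
- Rule of thumb (below 0.3 weak; 0.3 to below 0.7 moderate; 0.7 and above strong) → strong

Note: R² says nothing about causation, and a high R² does not by itself mean the linear form is appropriate — check the residuals.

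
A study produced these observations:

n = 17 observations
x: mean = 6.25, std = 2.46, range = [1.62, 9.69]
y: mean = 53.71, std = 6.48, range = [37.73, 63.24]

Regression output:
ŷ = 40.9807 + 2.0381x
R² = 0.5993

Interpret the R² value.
About 59.93% of the variability in y is accounted for by the regression on x (R² = 0.5993) — a moderate linear fit.

R² = 1 − SS_res/SS_tot compares the residual scatter to the total scatter of y about its mean.

Here R² = 0.5993:
- Explained: 59.93% of the variation in y
- Unexplained (residual): 100% − 59.93% = 40.07%
- Rule of thumb (below 0.3 weak; 0.3 to below 0.7 moderate; 0.7 and above strong) → moderate

Calculation: R² = 1 − (SS_res / SS_tot), where SS_res is the sum of squared residuals and SS_tot the total sum of squares.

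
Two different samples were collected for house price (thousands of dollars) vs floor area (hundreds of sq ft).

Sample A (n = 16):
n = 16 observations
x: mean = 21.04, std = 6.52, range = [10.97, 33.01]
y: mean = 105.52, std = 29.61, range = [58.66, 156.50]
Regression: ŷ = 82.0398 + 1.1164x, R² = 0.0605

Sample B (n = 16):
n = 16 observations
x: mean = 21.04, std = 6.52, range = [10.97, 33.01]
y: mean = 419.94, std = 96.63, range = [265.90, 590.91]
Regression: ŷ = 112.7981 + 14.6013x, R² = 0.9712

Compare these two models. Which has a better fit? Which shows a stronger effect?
Model B has the better fit (R² = 0.9712 vs 0.0605). Model B shows the stronger effect (|β₁| = 14.6013 vs 1.1164).

Model Comparison:

Fit — compare R²:
- Model A: R² = 0.0605 → 6.05% of variance in house price explained
- Model B: R² = 0.9712 → 97.12% of variance in house price explained
- 0.9712 > 0.0605 → Model B has the better fit

Which has the larger per-hundred sq ft effect? (|β₁|)
- Model A: β₁ = 1.1164 → predicted house price rises 1.1164 thousand dollars per additional hundred sq ft of floor area
- Model B: β₁ = 14.6013 → predicted house price rises 14.6013 thousand dollars per additional hundred sq ft of floor area
- |1.1164| < |14.6013| → Model B shows the stronger marginal effect

Notes:
- A better fit (higher R²) doesn't necessarily mean a more important relationship.
- R² measures how tightly points cluster around the line; β₁ measures how steep the line is — they answer different questions.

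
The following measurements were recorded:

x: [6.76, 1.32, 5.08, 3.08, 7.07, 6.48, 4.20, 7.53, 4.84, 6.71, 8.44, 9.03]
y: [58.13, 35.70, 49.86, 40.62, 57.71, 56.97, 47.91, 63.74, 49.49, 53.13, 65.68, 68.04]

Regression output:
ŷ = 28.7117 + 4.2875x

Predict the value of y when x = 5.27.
ŷ = 51.3068

Plug x = 5.27 into the fitted line:

ŷ = 28.7117 + 4.2875 × 5.27
ŷ = 28.7117 + 22.5951
ŷ = 51.3068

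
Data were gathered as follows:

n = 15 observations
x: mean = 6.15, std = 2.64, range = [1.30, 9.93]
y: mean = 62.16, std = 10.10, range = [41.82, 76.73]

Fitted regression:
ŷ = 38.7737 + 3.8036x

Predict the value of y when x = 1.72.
ŷ = 45.3159

To predict y for x = 1.72, substitute into the regression equation:

ŷ = 38.7737 + 3.8036 × 1.72
ŷ = 38.7737 + 6.5422
ŷ = 45.3159

This is a point prediction; actual observations scatter around it by roughly the residual standard deviation.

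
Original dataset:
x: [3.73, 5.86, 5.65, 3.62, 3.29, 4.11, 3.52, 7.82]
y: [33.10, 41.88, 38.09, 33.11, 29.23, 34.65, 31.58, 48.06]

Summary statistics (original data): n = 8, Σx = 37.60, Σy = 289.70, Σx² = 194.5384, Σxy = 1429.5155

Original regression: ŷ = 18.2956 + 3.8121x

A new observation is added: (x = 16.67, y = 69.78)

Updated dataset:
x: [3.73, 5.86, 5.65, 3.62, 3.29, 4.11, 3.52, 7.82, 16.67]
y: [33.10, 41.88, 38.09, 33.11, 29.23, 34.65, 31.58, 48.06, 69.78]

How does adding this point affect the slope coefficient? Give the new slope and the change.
The slope changes from 3.8121 to 2.9280 (change of -0.8841, or -23.2%).

The new point has HIGH LEVERAGE: x = 16.67 is far from the original mean x̄ = 37.60/8 ≈ 4.70 (original range [3.29, 7.82]).

Step 1: Update the sums with the new point (n goes from 8 to 9)
Σx  = 37.60 + 16.67 = 54.27
Σy  = 289.70 + 69.78 = 359.48
Σx² = 194.5384 + 16.67² = 194.5384 + 277.8889 = 472.4273
Σxy = 1429.5155 + 16.67×69.78 = 1429.5155 + 1163.2326 = 2592.7481

Step 2: Recompute the slope with b₁ = (nΣxy − ΣxΣy) / (nΣx² − (Σx)²)
Numerator   = 9×2592.7481 − 54.27×359.48 = 23334.7329 − 19508.9796 = 3825.7533
Denominator = 9×472.4273 − 54.27² = 4251.8457 − 2945.2329 = 1306.6128
b₁(new) = 3825.7533 / 1306.6128 = 2.9280

(Same formula on the original sums: (8×1429.5155 − 37.60×289.70) / (8×194.5384 − 37.60²) = 543.4040 / 142.5472 = 3.8121, matching the given fit.)

Step 3: Change in slope
Δβ₁ = 2.9280 − 3.8121 = -0.8841
Relative change = -0.8841 / 3.8121 × 100% = -23.2%
→ the slope decreases when the point is added.

A high-leverage point only changes the slope if it is off the original line; here y = 69.78 is below the original trend, so the slope decreases.
In practice: refit with and without it and report both if conclusions differ; investigate whether it comes from the same population as the rest of the sample.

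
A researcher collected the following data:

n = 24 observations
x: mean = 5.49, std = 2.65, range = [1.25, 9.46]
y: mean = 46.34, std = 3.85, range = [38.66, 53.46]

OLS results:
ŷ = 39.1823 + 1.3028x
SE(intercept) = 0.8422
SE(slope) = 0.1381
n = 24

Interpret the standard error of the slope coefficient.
SE(slope) = 0.1381 measures the uncertainty in the estimated slope. The coefficient is estimated precisely (SE/|β̂₁| = 10.6%).

What SE measures:
- The standard error quantifies the sampling variability of the coefficient estimate
- It is the estimated standard deviation of β̂₁ across hypothetical repeated samples of the same size
- Smaller SE → more precise estimate

Relative precision:
- SE / |β̂₁| = 0.1381 / 1.3028 = 10.6%
- Rule of thumb (under 20%: precise; 20% to under 50%: moderately precise; 50% or more: imprecise) → precise

Link to interval estimation: a confidence interval for β₁ is β̂₁ ± t* × 0.1381, so SE sets the half-width per unit of t*.

What drives SE(β̂₁): more residual scatter → larger SE; wider spread of x values → smaller SE.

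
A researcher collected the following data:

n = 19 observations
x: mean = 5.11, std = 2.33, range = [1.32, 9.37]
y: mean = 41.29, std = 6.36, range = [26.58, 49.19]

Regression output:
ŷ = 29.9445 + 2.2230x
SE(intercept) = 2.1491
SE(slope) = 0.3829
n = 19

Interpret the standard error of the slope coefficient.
SE(β̂₁) = 0.3829 is the estimated standard deviation of the slope estimate across repeated samples; relative to β̂₁ = 2.2230 that is 17.2%, a precise estimate.

SE(β̂₁) = 0.3829 says: if we drew many samples of n = 19 from the same population and refit each time, the fitted slopes would scatter with a standard deviation of roughly 0.3829 around the true β₁.

Relative precision:
- SE / |β̂₁| = 0.3829 / 2.2230 = 17.2%
- Rule of thumb (under 20%: precise; 20% to under 50%: moderately precise; 50% or more: imprecise) → precise

Link to the t-test: t = β̂₁ / SE(β̂₁) = 2.2230 / 0.3829 = 5.8057, the statistic for H₀: β₁ = 0.

What drives SE(β̂₁): larger n (here n = 19) → smaller SE; more residual scatter → larger SE.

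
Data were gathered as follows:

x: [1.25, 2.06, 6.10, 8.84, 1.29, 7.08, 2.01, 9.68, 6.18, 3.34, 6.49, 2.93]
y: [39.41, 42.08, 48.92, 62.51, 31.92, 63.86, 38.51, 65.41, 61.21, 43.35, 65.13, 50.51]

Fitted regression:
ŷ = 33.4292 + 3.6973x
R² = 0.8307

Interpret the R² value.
The model explains 83.07% of the variance in y (R² = 0.8307), leaving 16.93% unexplained; the fit is strong.

R² = 1 − SS_res/SS_tot compares the residual scatter to the total scatter of y about its mean.

Here R² = 0.8307:
- Explained: 83.07% of the variation in y
- Unexplained (residual): 100% − 83.07% = 16.93%
- Rule of thumb (below 0.3 weak; 0.3 to below 0.7 moderate; 0.7 and above strong) → strong

Calculation: R² = 1 − (SS_res / SS_tot), where SS_res is the sum of squared residuals and SS_tot the total sum of squares.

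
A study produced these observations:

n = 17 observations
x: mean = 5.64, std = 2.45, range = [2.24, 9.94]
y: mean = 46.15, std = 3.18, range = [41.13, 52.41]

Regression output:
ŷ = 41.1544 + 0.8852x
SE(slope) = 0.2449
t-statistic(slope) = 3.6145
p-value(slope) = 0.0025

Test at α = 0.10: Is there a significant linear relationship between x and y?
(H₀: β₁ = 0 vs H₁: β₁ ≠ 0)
p-value = 0.0025 < α = 0.10, so we reject H₀. The relationship is significant.

Hypothesis test for the slope coefficient:

H₀: β₁ = 0 (no linear relationship)
H₁: β₁ ≠ 0 (linear relationship exists)

Test statistic: t = β̂₁ / SE(β̂₁) = 0.8852 / 0.2449 = 3.6145

p = 0.0025: how often a slope estimate this far from 0 (in SE units) would arise by chance if β₁ were truly 0.

Decision rule: reject H₀ if p-value < α.
p-value = 0.0025 < α = 0.10 → reject H₀.

Conclusion: the linear association between x and y is significant at the 10% level.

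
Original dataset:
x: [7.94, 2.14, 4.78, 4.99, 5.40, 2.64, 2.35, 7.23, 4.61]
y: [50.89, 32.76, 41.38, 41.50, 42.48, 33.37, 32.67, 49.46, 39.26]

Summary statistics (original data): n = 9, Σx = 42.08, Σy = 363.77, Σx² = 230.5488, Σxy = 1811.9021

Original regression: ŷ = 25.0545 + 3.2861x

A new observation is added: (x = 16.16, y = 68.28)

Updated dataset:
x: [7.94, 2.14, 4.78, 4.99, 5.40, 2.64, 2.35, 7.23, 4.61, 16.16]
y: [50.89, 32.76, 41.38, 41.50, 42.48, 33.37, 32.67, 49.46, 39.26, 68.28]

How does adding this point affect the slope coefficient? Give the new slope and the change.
New slope β₁ = 2.6166 versus 3.2861 before: a change of -0.6695 (-20.4%).

x = 16.16 lies well outside the original x-range [2.14, 7.94] (x̄ ≈ 4.68), so this observation has high leverage and can move the slope substantially.

Step 1: Update the sums with the new point (n goes from 9 to 10)
Σx  = 42.08 + 16.16 = 58.24
Σy  = 363.77 + 68.28 = 432.05
Σx² = 230.5488 + 16.16² = 230.5488 + 261.1456 = 491.6944
Σxy = 1811.9021 + 16.16×68.28 = 1811.9021 + 1103.4048 = 2915.3069

Step 2: Recompute the slope with b₁ = (nΣxy − ΣxΣy) / (nΣx² − (Σx)²)
Numerator   = 10×2915.3069 − 58.24×432.05 = 29153.0690 − 25162.5920 = 3990.4770
Denominator = 10×491.6944 − 58.24² = 4916.9440 − 3391.8976 = 1525.0464
b₁(new) = 3990.4770 / 1525.0464 = 2.6166

(Same formula on the original sums: (9×1811.9021 − 42.08×363.77) / (9×230.5488 − 42.08²) = 999.6773 / 304.2128 = 3.2861, matching the given fit.)

Step 3: Change in slope
Δβ₁ = 2.6166 − 3.2861 = -0.6695
Relative change = -0.6695 / 3.2861 × 100% = -20.4%
→ the slope decreases when the point is added.

Because the point sits below the extension of the original line at a high-leverage x, it tilts the fit down.
In practice: examine leverage (hᵢ) and Cook's distance rather than deleting it automatically.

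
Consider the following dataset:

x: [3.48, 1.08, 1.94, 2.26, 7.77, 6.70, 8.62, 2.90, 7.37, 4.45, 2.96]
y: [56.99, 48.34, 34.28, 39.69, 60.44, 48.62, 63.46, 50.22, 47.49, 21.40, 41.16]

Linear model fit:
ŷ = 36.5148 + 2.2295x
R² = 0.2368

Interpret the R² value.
R² = 0.2368 means 23.68% of the variation in y is explained by the linear relationship with x. This indicates a weak fit.

R² (coefficient of determination) measures the proportion of variance in y explained by the regression model.

Here R² = 0.2368:
- Explained: 23.68% of the variation in y
- Unexplained (residual): 100% − 23.68% = 76.32%
- Rule of thumb (below 0.3 weak; 0.3 to below 0.7 moderate; 0.7 and above strong) → weak

Calculation: R² = 1 − (SS_res / SS_tot), where SS_res is the sum of squared residuals and SS_tot the total sum of squares.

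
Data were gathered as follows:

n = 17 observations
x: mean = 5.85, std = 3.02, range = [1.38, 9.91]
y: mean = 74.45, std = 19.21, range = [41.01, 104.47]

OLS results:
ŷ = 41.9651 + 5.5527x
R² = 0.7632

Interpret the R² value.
About 76.32% of the variability in y is accounted for by the regression on x (R² = 0.7632) — a strong linear fit.

The coefficient of determination R² is the fraction of the total variation in y that the fitted line accounts for.

Here R² = 0.7632:
- Explained: 76.32% of the variation in y
- Unexplained (residual): 100% − 76.32% = 23.68%
- Rule of thumb (below 0.3 weak; 0.3 to below 0.7 moderate; 0.7 and above strong) → strong

Equivalently, for simple linear regression R² = r², so |r| = √0.7632 ≈ 0.8736.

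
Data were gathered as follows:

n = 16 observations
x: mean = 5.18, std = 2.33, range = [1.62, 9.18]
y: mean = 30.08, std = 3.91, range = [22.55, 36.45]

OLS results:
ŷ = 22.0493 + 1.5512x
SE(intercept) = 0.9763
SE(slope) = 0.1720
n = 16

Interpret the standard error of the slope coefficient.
The slope 1.5512 is pinned down to within about ±0.1720 (one SE) by these data — relative uncertainty 11.1%, i.e. precise.

SE(β̂₁) = 0.1720 says: if we drew many samples of n = 16 from the same population and refit each time, the fitted slopes would scatter with a standard deviation of roughly 0.1720 around the true β₁.

Relative precision:
- SE / |β̂₁| = 0.1720 / 1.5512 = 11.1%
- Rule of thumb (under 20%: precise; 20% to under 50%: moderately precise; 50% or more: imprecise) → precise

Link to the t-test: t = β̂₁ / SE(β̂₁) = 1.5512 / 0.1720 = 9.0186, the statistic for H₀: β₁ = 0.

What drives SE(β̂₁): wider spread of x values → smaller SE; more residual scatter → larger SE; larger n (here n = 16) → smaller SE.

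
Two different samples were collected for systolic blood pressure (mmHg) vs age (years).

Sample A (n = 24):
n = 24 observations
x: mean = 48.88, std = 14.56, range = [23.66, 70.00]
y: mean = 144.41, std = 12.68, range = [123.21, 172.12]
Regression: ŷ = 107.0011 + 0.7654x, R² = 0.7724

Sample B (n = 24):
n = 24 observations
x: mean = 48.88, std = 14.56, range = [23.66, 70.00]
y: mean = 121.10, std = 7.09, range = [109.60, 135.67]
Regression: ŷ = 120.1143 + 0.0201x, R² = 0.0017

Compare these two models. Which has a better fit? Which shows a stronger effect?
Model A has the better fit (R² = 0.7724 vs 0.0017). Model A shows the stronger effect (|β₁| = 0.7654 vs 0.0201).

Model Comparison:

Which explains more variance? (R²)
- Model A: R² = 0.7724 → 77.24% of variance in blood pressure explained
- Model B: R² = 0.0017 → 0.17% of variance in blood pressure explained
- 0.7724 > 0.0017 → Model A has the better fit

Strength of effect — compare |β₁|:
- Model A: β₁ = 0.7654 → predicted blood pressure rises 0.7654 mmHg per additional year of age
- Model B: β₁ = 0.0201 → predicted blood pressure rises 0.0201 mmHg per additional year of age
- |0.7654| > |0.0201| → Model A shows the stronger marginal effect

Notes:
- A better fit (higher R²) doesn't necessarily mean a more important relationship.
- A steeper slope doesn't make a better model if the scatter around the line is large.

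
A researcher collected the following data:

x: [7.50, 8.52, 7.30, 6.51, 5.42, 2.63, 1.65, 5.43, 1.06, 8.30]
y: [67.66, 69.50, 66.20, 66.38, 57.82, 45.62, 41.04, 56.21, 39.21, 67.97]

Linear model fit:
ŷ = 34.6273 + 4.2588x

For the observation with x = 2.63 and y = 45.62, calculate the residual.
Residual = -0.2079

The residual is the difference between the actual value and the predicted value:

Residual = y - ŷ

Step 1: Calculate predicted value
ŷ = 34.6273 + 4.2588 × 2.63
ŷ = 45.8279

Step 2: Calculate residual
Residual = 45.62 - 45.8279
Residual = -0.2079

The residual is negative, so the observed y = 45.62 sits below the regression line (the line overestimates it by 0.2079).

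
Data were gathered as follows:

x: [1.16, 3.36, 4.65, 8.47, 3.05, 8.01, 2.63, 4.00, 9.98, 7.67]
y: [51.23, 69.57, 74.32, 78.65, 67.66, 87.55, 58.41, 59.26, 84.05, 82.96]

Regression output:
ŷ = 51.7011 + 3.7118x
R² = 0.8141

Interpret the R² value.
R² = 0.8141 means 81.41% of the variation in y is explained by the linear relationship with x. This indicates a strong fit.

R² = 1 − SS_res/SS_tot compares the residual scatter to the total scatter of y about its mean.

Here R² = 0.8141:
- Explained: 81.41% of the variation in y
- Unexplained (residual): 100% − 81.41% = 18.59%
- Rule of thumb (below 0.3 weak; 0.3 to below 0.7 moderate; 0.7 and above strong) → strong

Equivalently, for simple linear regression R² = r², so |r| = √0.8141 ≈ 0.9023.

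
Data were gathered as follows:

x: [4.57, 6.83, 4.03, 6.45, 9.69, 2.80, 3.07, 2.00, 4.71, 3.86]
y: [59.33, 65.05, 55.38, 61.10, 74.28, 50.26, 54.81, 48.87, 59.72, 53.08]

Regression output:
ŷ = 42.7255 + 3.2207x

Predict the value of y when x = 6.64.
ŷ = 64.1109

To predict y for x = 6.64, substitute into the regression equation:

ŷ = 42.7255 + 3.2207 × 6.64
ŷ = 42.7255 + 21.3854
ŷ = 64.1109

This is a point prediction; actual observations scatter around it by roughly the residual standard deviation.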